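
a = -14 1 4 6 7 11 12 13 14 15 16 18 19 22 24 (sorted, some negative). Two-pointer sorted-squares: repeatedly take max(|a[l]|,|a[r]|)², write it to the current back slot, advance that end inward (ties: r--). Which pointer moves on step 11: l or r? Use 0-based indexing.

[0,14] |-14|<=|24| out[14]=576 → r--
[0,13] |-14|<=|22| out[13]=484 → r--
[0,12] |-14|<=|19| out[12]=361 → r--
[0,11] |-14|<=|18| out[11]=324 → r--
[0,10] |-14|<=|16| out[10]=256 → r--
[0,9] |-14|<=|15| out[9]=225 → r--
[0,8] |-14|<=|14| out[8]=196 → r--
[0,7] |-14|>|13| out[7]=196 → l++
[1,7] |1|<=|13| out[6]=169 → r--
[1,6] |1|<=|12| out[5]=144 → r--
[1,5] |1|<=|11| out[4]=121 → r--

r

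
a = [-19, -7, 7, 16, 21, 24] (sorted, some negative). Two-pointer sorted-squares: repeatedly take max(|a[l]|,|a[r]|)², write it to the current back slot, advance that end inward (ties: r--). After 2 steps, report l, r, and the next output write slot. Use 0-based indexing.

l=0, r=3, next write slot=3

l=0 r=5: |-19|<=|24| out[5]=576, r--
l=0 r=4: |-19|<=|21| out[4]=441, r--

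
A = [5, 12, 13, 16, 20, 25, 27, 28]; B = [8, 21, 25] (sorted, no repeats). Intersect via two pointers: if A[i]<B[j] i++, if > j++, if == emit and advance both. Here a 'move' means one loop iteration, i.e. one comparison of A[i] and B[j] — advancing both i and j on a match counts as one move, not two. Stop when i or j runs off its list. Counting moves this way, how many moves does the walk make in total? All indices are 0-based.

i=0 j=0: 5<8, i++
i=1 j=0: 12>8, j++
i=1 j=1: 12<21, i++
i=2 j=1: 13<21, i++
i=3 j=1: 16<21, i++
i=4 j=1: 20<21, i++
i=5 j=1: 25>21, j++
i=5 j=2: 25==25 emit, i++,j++

8 moves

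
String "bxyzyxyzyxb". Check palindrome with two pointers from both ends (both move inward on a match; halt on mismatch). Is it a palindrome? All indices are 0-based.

palindrome

l=0 r=10: 'b'=='b', l++,r--
l=1 r=9: 'x'=='x', l++,r--
l=2 r=8: 'y'=='y', l++,r--
l=3 r=7: 'z'=='z', l++,r--
l=4 r=6: 'y'=='y', l++,r--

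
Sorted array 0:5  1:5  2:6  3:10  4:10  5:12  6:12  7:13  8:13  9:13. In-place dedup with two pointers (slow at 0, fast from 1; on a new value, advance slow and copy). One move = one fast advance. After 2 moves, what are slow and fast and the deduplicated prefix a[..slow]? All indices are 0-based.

slow=1, fast=3, prefix=[5, 6]

slow=0 fast=1: a[fast]=5=a[slow] dup, fast++
slow=0 fast=2: a[fast]=6≠a[slow]=5 write a[1]=6, slow++,fast++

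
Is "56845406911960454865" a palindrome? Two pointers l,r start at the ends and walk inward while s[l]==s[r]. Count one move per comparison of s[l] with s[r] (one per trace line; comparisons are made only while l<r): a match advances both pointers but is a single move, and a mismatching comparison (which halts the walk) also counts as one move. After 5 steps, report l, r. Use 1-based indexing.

[1,20] '5'=='5' → l++,r--
[2,19] '6'=='6' → l++,r--
[3,18] '8'=='8' → l++,r--
[4,17] '4'=='4' → l++,r--
[5,16] '5'=='5' → l++,r--

l=6, r=15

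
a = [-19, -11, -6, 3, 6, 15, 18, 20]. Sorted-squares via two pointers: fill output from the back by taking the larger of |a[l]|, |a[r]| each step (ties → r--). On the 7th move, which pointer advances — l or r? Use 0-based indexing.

[0,7] |-19|<=|20| out[7]=400 → r--
[0,6] |-19|>|18| out[6]=361 → l++
[1,6] |-11|<=|18| out[5]=324 → r--
[1,5] |-11|<=|15| out[4]=225 → r--
[1,4] |-11|>|6| out[3]=121 → l++
[2,4] |-6|<=|6| out[2]=36 → r--
[2,3] |-6|>|3| out[1]=36 → l++

l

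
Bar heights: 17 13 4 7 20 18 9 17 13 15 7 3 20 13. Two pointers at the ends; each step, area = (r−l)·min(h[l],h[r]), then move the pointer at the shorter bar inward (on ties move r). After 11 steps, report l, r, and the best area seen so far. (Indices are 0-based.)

[0,13] min(17,13)*13=169 best=169 * → r--
[0,12] min(17,20)*12=204 best=204 * → l++
[1,12] min(13,20)*11=143 best=204 → l++
[2,12] min(4,20)*10=40 best=204 → l++
[3,12] min(7,20)*9=63 best=204 → l++
[4,12] min(20,20)*8=160 best=204 → r--
[4,11] min(20,3)*7=21 best=204 → r--
[4,10] min(20,7)*6=42 best=204 → r--
[4,9] min(20,15)*5=75 best=204 → r--
[4,8] min(20,13)*4=52 best=204 → r--
[4,7] min(20,17)*3=51 best=204 → r--

l=4, r=6, best area=204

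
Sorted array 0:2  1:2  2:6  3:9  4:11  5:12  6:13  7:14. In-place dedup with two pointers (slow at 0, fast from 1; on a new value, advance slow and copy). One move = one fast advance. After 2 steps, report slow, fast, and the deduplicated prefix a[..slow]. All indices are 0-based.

slow=0 fast=1: a[fast]=2=a[slow] dup, fast++
slow=0 fast=2: a[fast]=6≠a[slow]=2 write a[1]=6, slow++,fast++

slow=1, fast=3, prefix=[2, 6]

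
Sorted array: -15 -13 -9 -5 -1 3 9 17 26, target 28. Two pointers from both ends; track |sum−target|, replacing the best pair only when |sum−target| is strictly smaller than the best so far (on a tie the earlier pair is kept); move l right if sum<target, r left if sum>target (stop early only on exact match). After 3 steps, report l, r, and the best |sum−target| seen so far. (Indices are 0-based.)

l=0 r=8: -15+26=11 d=17 *, l++
l=1 r=8: -13+26=13 d=15 *, l++
l=2 r=8: -9+26=17 d=11 *, l++

l=3, r=8, best |Δ|=11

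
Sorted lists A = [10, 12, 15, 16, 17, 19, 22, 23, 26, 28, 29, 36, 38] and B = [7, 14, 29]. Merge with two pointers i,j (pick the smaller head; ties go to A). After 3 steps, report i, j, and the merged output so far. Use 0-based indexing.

i=2, j=1, merged so far=[7, 10, 12]

i=0 j=0: A[i]=10>B[j]=7 take 7, j++
i=0 j=1: A[i]=10<=B[j]=14 take 10, i++
i=1 j=1: A[i]=12<=B[j]=14 take 12, i++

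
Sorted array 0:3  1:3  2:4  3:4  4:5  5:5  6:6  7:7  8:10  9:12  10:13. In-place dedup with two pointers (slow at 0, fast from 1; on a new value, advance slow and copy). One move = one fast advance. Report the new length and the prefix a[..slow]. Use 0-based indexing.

(s=0,f=1) a[fast]=3=a[slow] dup → fast++
(s=0,f=2) a[fast]=4≠a[slow]=3 write a[1]=4 → slow++,fast++
(s=1,f=3) a[fast]=4=a[slow] dup → fast++
(s=1,f=4) a[fast]=5≠a[slow]=4 write a[2]=5 → slow++,fast++
(s=2,f=5) a[fast]=5=a[slow] dup → fast++
(s=2,f=6) a[fast]=6≠a[slow]=5 write a[3]=6 → slow++,fast++
(s=3,f=7) a[fast]=7≠a[slow]=6 write a[4]=7 → slow++,fast++
(s=4,f=8) a[fast]=10≠a[slow]=7 write a[5]=10 → slow++,fast++
(s=5,f=9) a[fast]=12≠a[slow]=10 write a[6]=12 → slow++,fast++
(s=6,f=10) a[fast]=13≠a[slow]=12 write a[7]=13 → slow++,fast++

length 8; prefix = [3, 4, 5, 6, 7, 10, 12, 13]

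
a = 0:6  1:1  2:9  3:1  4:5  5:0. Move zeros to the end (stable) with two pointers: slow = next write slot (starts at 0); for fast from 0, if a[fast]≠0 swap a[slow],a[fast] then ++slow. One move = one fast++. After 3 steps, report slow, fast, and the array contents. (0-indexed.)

(s=0,f=0) a[fast]=6≠0 swap→a[0]=6 → slow++,fast++
(s=1,f=1) a[fast]=1≠0 swap→a[1]=1 → slow++,fast++
(s=2,f=2) a[fast]=9≠0 swap→a[2]=9 → slow++,fast++

slow=3, fast=3, a=[6, 1, 9, 1, 5, 0]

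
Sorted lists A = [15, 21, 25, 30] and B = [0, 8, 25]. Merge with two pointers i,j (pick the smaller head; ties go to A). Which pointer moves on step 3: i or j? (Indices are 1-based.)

[i=1,j=1] A[i]=15>B[j]=0 take 0 → j++
[i=1,j=2] A[i]=15>B[j]=8 take 8 → j++
[i=1,j=3] A[i]=15<=B[j]=25 take 15 → i++

i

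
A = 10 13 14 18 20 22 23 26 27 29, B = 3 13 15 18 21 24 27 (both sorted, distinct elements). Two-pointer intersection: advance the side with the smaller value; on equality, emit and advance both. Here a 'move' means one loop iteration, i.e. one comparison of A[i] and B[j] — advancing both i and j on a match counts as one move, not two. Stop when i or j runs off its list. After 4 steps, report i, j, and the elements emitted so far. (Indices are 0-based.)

i=3, j=2, emitted=[13]

[i=0,j=0] 10>3 → j++
[i=0,j=1] 10<13 → i++
[i=1,j=1] 13==13 emit → i++,j++
[i=2,j=2] 14<15 → i++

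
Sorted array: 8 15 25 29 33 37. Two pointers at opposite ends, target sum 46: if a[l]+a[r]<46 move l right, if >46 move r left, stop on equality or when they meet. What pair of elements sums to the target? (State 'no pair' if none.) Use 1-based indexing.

no pair

l=1 r=6: 8+37=45 <46, l++
l=2 r=6: 15+37=52 >46, r--
l=2 r=5: 15+33=48 >46, r--
l=2 r=4: 15+29=44 <46, l++
l=3 r=4: 25+29=54 >46, r--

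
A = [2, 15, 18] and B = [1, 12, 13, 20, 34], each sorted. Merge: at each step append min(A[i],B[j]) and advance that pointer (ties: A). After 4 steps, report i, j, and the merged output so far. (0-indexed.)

i=1, j=3, merged so far=[1, 2, 12, 13]

i=0 j=0: A[i]=2>B[j]=1 take 1, j++
i=0 j=1: A[i]=2<=B[j]=12 take 2, i++
i=1 j=1: A[i]=15>B[j]=12 take 12, j++
i=1 j=2: A[i]=15>B[j]=13 take 13, j++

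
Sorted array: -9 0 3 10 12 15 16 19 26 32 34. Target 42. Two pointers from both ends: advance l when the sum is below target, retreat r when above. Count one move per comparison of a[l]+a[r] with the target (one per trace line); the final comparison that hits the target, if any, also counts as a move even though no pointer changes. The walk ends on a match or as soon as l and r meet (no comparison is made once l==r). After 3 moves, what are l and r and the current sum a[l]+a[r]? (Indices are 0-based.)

l=0 r=10: -9+34=25 <42, l++
l=1 r=10: 0+34=34 <42, l++
l=2 r=10: 3+34=37 <42, l++

l=3, r=10, sum=44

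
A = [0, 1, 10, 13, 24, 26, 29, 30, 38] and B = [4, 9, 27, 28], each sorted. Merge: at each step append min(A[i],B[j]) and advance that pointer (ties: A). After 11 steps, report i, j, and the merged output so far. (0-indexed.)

i=7, j=4, merged so far=[0, 1, 4, 9, 10, 13, 24, 26, 27, 28, 29]

i=0 j=0: A[i]=0<=B[j]=4 take 0, i++
i=1 j=0: A[i]=1<=B[j]=4 take 1, i++
i=2 j=0: A[i]=10>B[j]=4 take 4, j++
i=2 j=1: A[i]=10>B[j]=9 take 9, j++
i=2 j=2: A[i]=10<=B[j]=27 take 10, i++
i=3 j=2: A[i]=13<=B[j]=27 take 13, i++
i=4 j=2: A[i]=24<=B[j]=27 take 24, i++
i=5 j=2: A[i]=26<=B[j]=27 take 26, i++
i=6 j=2: A[i]=29>B[j]=27 take 27, j++
i=6 j=3: A[i]=29>B[j]=28 take 28, j++
i=6 j=4: B done, take A[i]=29, i++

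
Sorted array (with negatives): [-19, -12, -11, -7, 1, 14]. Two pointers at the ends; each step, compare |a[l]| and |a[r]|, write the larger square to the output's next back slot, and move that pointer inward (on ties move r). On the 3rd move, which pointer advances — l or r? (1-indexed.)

l=1 r=6: |-19|>|14| out[6]=361, l++
l=2 r=6: |-12|<=|14| out[5]=196, r--
l=2 r=5: |-12|>|1| out[4]=144, l++

l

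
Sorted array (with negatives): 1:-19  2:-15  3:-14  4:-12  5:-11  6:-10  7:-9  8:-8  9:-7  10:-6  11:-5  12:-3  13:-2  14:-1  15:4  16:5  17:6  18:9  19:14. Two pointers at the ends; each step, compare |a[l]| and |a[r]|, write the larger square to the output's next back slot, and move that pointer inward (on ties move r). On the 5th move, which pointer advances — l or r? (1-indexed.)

l

[1,19] |-19|>|14| out[19]=361 → l++
[2,19] |-15|>|14| out[18]=225 → l++
[3,19] |-14|<=|14| out[17]=196 → r--
[3,18] |-14|>|9| out[16]=196 → l++
[4,18] |-12|>|9| out[15]=144 → l++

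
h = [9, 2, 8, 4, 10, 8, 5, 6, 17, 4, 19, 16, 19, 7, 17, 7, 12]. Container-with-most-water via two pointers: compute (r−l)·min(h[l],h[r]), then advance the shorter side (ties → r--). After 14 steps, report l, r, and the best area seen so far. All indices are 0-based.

l=10, r=12, best area=144

[0,16] min(9,12)*16=144 best=144 * → l++
[1,16] min(2,12)*15=30 best=144 → l++
[2,16] min(8,12)*14=112 best=144 → l++
[3,16] min(4,12)*13=52 best=144 → l++
[4,16] min(10,12)*12=120 best=144 → l++
[5,16] min(8,12)*11=88 best=144 → l++
[6,16] min(5,12)*10=50 best=144 → l++
[7,16] min(6,12)*9=54 best=144 → l++
[8,16] min(17,12)*8=96 best=144 → r--
[8,15] min(17,7)*7=49 best=144 → r--
[8,14] min(17,17)*6=102 best=144 → r--
[8,13] min(17,7)*5=35 best=144 → r--
[8,12] min(17,19)*4=68 best=144 → l++
[9,12] min(4,19)*3=12 best=144 → l++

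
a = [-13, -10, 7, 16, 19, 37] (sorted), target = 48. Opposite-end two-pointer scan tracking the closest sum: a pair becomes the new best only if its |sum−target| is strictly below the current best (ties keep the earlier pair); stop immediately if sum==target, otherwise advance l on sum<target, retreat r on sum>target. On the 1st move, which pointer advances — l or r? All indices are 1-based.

[1,6] -13+37=24 d=24 * → l++

l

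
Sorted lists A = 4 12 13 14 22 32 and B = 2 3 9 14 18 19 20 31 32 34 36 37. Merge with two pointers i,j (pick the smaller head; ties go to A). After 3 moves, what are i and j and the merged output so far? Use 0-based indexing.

i=0 j=0: A[i]=4>B[j]=2 take 2, j++
i=0 j=1: A[i]=4>B[j]=3 take 3, j++
i=0 j=2: A[i]=4<=B[j]=9 take 4, i++

i=1, j=2, merged so far=[2, 3, 4]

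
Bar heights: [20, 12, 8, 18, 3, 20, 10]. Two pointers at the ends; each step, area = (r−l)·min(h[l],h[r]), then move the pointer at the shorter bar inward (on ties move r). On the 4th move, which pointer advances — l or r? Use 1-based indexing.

[1,7] min(20,10)*6=60 best=60 * → r--
[1,6] min(20,20)*5=100 best=100 * → r--
[1,5] min(20,3)*4=12 best=100 → r--
[1,4] min(20,18)*3=54 best=100 → r--

r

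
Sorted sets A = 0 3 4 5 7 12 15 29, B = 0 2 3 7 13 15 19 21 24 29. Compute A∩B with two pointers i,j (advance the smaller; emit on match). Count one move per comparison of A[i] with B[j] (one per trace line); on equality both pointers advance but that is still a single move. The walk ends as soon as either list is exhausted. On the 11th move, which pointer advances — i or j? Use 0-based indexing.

[i=0,j=0] 0==0 emit → i++,j++
[i=1,j=1] 3>2 → j++
[i=1,j=2] 3==3 emit → i++,j++
[i=2,j=3] 4<7 → i++
[i=3,j=3] 5<7 → i++
[i=4,j=3] 7==7 emit → i++,j++
[i=5,j=4] 12<13 → i++
[i=6,j=4] 15>13 → j++
[i=6,j=5] 15==15 emit → i++,j++
[i=7,j=6] 29>19 → j++
[i=7,j=7] 29>21 → j++

j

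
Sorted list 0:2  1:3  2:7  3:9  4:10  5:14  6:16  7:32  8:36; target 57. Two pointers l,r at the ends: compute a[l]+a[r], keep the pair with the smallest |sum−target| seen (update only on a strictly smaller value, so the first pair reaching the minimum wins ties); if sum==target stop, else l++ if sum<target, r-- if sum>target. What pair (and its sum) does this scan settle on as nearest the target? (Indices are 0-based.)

l=0 r=8: 2+36=38 d=19 *, l++
l=1 r=8: 3+36=39 d=18 *, l++
l=2 r=8: 7+36=43 d=14 *, l++
l=3 r=8: 9+36=45 d=12 *, l++
l=4 r=8: 10+36=46 d=11 *, l++
l=5 r=8: 14+36=50 d=7 *, l++
l=6 r=8: 16+36=52 d=5 *, l++
l=7 r=8: 32+36=68 d=11, r--

pair (16, 36) with sum 52 (|Δ|=5)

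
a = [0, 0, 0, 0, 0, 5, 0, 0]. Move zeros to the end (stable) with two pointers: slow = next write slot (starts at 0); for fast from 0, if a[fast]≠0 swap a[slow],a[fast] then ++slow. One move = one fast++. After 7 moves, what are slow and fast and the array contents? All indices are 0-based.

slow=0 fast=0: a[fast]=0, fast++
slow=0 fast=1: a[fast]=0, fast++
slow=0 fast=2: a[fast]=0, fast++
slow=0 fast=3: a[fast]=0, fast++
slow=0 fast=4: a[fast]=0, fast++
slow=0 fast=5: a[fast]=5≠0 swap→a[0]=5, slow++,fast++
slow=1 fast=6: a[fast]=0, fast++

slow=1, fast=7, a=[5, 0, 0, 0, 0, 0, 0, 0]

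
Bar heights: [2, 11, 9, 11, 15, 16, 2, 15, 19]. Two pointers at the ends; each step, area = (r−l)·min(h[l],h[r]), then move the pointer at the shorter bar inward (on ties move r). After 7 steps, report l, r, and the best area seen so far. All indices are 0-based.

l=0 r=8: min(2,19)*8=16 best=16 *, l++
l=1 r=8: min(11,19)*7=77 best=77 *, l++
l=2 r=8: min(9,19)*6=54 best=77, l++
l=3 r=8: min(11,19)*5=55 best=77, l++
l=4 r=8: min(15,19)*4=60 best=77, l++
l=5 r=8: min(16,19)*3=48 best=77, l++
l=6 r=8: min(2,19)*2=4 best=77, l++

l=7, r=8, best area=77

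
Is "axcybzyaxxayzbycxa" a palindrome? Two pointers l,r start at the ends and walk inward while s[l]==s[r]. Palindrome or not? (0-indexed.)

palindrome

[0,17] 'a'=='a' → l++,r--
[1,16] 'x'=='x' → l++,r--
[2,15] 'c'=='c' → l++,r--
[3,14] 'y'=='y' → l++,r--
[4,13] 'b'=='b' → l++,r--
[5,12] 'z'=='z' → l++,r--
[6,11] 'y'=='y' → l++,r--
[7,10] 'a'=='a' → l++,r--
[8,9] 'x'=='x' → l++,r--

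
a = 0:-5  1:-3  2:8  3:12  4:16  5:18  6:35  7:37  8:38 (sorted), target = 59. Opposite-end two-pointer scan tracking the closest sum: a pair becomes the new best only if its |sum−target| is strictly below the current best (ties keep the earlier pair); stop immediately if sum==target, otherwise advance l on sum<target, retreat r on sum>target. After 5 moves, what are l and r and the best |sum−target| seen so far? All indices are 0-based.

l=5, r=8, best |Δ|=5

[0,8] -5+38=33 d=26 * → l++
[1,8] -3+38=35 d=24 * → l++
[2,8] 8+38=46 d=13 * → l++
[3,8] 12+38=50 d=9 * → l++
[4,8] 16+38=54 d=5 * → l++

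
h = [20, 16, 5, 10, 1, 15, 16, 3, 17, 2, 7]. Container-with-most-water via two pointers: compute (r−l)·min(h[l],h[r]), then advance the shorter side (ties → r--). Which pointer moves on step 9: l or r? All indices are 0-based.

[0,10] min(20,7)*10=70 best=70 * → r--
[0,9] min(20,2)*9=18 best=70 → r--
[0,8] min(20,17)*8=136 best=136 * → r--
[0,7] min(20,3)*7=21 best=136 → r--
[0,6] min(20,16)*6=96 best=136 → r--
[0,5] min(20,15)*5=75 best=136 → r--
[0,4] min(20,1)*4=4 best=136 → r--
[0,3] min(20,10)*3=30 best=136 → r--
[0,2] min(20,5)*2=10 best=136 → r--

r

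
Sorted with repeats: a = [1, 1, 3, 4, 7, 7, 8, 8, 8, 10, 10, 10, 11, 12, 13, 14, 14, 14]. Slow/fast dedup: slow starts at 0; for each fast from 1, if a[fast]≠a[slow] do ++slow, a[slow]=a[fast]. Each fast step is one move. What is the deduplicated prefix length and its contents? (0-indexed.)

slow=0 fast=1: a[fast]=1=a[slow] dup, fast++
slow=0 fast=2: a[fast]=3≠a[slow]=1 write a[1]=3, slow++,fast++
slow=1 fast=3: a[fast]=4≠a[slow]=3 write a[2]=4, slow++,fast++
slow=2 fast=4: a[fast]=7≠a[slow]=4 write a[3]=7, slow++,fast++
slow=3 fast=5: a[fast]=7=a[slow] dup, fast++
slow=3 fast=6: a[fast]=8≠a[slow]=7 write a[4]=8, slow++,fast++
slow=4 fast=7: a[fast]=8=a[slow] dup, fast++
slow=4 fast=8: a[fast]=8=a[slow] dup, fast++
slow=4 fast=9: a[fast]=10≠a[slow]=8 write a[5]=10, slow++,fast++
slow=5 fast=10: a[fast]=10=a[slow] dup, fast++
slow=5 fast=11: a[fast]=10=a[slow] dup, fast++
slow=5 fast=12: a[fast]=11≠a[slow]=10 write a[6]=11, slow++,fast++
slow=6 fast=13: a[fast]=12≠a[slow]=11 write a[7]=12, slow++,fast++
slow=7 fast=14: a[fast]=13≠a[slow]=12 write a[8]=13, slow++,fast++
slow=8 fast=15: a[fast]=14≠a[slow]=13 write a[9]=14, slow++,fast++
slow=9 fast=16: a[fast]=14=a[slow] dup, fast++
slow=9 fast=17: a[fast]=14=a[slow] dup, fast++

length 10; prefix = [1, 3, 4, 7, 8, 10, 11, 12, 13, 14]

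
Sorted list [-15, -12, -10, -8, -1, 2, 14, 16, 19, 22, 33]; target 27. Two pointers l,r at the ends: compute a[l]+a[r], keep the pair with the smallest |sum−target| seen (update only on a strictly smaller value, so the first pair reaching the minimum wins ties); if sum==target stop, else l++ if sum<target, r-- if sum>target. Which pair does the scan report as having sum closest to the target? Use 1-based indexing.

[1,11] -15+33=18 d=9 * → l++
[2,11] -12+33=21 d=6 * → l++
[3,11] -10+33=23 d=4 * → l++
[4,11] -8+33=25 d=2 * → l++
[5,11] -1+33=32 d=5 → r--
[5,10] -1+22=21 d=6 → l++
[6,10] 2+22=24 d=3 → l++
[7,10] 14+22=36 d=9 → r--
[7,9] 14+19=33 d=6 → r--
[7,8] 14+16=30 d=3 → r--

pair (-8, 33) with sum 25 (|Δ|=2)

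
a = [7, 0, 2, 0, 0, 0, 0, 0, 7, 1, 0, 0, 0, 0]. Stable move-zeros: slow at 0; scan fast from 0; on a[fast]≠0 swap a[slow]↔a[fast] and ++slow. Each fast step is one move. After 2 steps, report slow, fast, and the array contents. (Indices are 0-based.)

slow=0 fast=0: a[fast]=7≠0 swap→a[0]=7, slow++,fast++
slow=1 fast=1: a[fast]=0, fast++

slow=1, fast=2, a=[7, 0, 2, 0, 0, 0, 0, 0, 7, 1, 0, 0, 0, 0]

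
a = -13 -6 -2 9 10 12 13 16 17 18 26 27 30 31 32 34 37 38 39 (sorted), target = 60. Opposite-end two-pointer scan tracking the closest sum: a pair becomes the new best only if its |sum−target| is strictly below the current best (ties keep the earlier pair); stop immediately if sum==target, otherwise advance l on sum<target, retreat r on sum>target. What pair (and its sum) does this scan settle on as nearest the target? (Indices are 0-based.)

pair (26, 34) with sum 60 (|Δ|=0)

[0,18] -13+39=26 d=34 * → l++
[1,18] -6+39=33 d=27 * → l++
[2,18] -2+39=37 d=23 * → l++
[3,18] 9+39=48 d=12 * → l++
[4,18] 10+39=49 d=11 * → l++
[5,18] 12+39=51 d=9 * → l++
[6,18] 13+39=52 d=8 * → l++
[7,18] 16+39=55 d=5 * → l++
[8,18] 17+39=56 d=4 * → l++
[9,18] 18+39=57 d=3 * → l++
[10,18] 26+39=65 d=5 → r--
[10,17] 26+38=64 d=4 → r--
[10,16] 26+37=63 d=3 → r--
[10,15] 26+34=60 d=0 * → stop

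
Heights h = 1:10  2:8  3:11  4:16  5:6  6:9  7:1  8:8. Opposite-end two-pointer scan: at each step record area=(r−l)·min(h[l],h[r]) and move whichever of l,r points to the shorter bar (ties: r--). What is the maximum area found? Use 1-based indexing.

[1,8] min(10,8)*7=56 best=56 * → r--
[1,7] min(10,1)*6=6 best=56 → r--
[1,6] min(10,9)*5=45 best=56 → r--
[1,5] min(10,6)*4=24 best=56 → r--
[1,4] min(10,16)*3=30 best=56 → l++
[2,4] min(8,16)*2=16 best=56 → l++
[3,4] min(11,16)*1=11 best=56 → l++

max area = 56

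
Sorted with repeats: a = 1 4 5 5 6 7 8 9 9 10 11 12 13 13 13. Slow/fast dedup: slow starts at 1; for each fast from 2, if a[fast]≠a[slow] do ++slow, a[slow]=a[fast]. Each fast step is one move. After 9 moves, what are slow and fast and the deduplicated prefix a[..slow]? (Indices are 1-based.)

(s=1,f=2) a[fast]=4≠a[slow]=1 write a[2]=4 → slow++,fast++
(s=2,f=3) a[fast]=5≠a[slow]=4 write a[3]=5 → slow++,fast++
(s=3,f=4) a[fast]=5=a[slow] dup → fast++
(s=3,f=5) a[fast]=6≠a[slow]=5 write a[4]=6 → slow++,fast++
(s=4,f=6) a[fast]=7≠a[slow]=6 write a[5]=7 → slow++,fast++
(s=5,f=7) a[fast]=8≠a[slow]=7 write a[6]=8 → slow++,fast++
(s=6,f=8) a[fast]=9≠a[slow]=8 write a[7]=9 → slow++,fast++
(s=7,f=9) a[fast]=9=a[slow] dup → fast++
(s=7,f=10) a[fast]=10≠a[slow]=9 write a[8]=10 → slow++,fast++

slow=8, fast=11, prefix=[1, 4, 5, 6, 7, 8, 9, 10]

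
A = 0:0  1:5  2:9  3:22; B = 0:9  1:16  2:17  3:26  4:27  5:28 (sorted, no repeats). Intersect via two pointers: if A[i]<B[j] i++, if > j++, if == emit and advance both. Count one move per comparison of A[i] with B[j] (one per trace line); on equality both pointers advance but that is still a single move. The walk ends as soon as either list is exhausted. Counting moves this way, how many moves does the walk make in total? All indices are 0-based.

[i=0,j=0] 0<9 → i++
[i=1,j=0] 5<9 → i++
[i=2,j=0] 9==9 emit → i++,j++
[i=3,j=1] 22>16 → j++
[i=3,j=2] 22>17 → j++
[i=3,j=3] 22<26 → i++

6 moves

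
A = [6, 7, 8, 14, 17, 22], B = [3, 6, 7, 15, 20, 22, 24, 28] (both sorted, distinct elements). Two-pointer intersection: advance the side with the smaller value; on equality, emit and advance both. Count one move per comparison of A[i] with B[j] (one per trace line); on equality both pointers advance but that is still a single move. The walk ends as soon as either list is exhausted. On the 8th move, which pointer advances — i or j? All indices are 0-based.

j

[i=0,j=0] 6>3 → j++
[i=0,j=1] 6==6 emit → i++,j++
[i=1,j=2] 7==7 emit → i++,j++
[i=2,j=3] 8<15 → i++
[i=3,j=3] 14<15 → i++
[i=4,j=3] 17>15 → j++
[i=4,j=4] 17<20 → i++
[i=5,j=4] 22>20 → j++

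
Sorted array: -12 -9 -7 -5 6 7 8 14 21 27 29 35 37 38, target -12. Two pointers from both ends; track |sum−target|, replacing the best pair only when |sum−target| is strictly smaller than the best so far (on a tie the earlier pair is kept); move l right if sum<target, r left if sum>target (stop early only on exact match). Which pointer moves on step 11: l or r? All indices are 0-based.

l

[0,13] -12+38=26 d=38 * → r--
[0,12] -12+37=25 d=37 * → r--
[0,11] -12+35=23 d=35 * → r--
[0,10] -12+29=17 d=29 * → r--
[0,9] -12+27=15 d=27 * → r--
[0,8] -12+21=9 d=21 * → r--
[0,7] -12+14=2 d=14 * → r--
[0,6] -12+8=-4 d=8 * → r--
[0,5] -12+7=-5 d=7 * → r--
[0,4] -12+6=-6 d=6 * → r--
[0,3] -12+-5=-17 d=5 * → l++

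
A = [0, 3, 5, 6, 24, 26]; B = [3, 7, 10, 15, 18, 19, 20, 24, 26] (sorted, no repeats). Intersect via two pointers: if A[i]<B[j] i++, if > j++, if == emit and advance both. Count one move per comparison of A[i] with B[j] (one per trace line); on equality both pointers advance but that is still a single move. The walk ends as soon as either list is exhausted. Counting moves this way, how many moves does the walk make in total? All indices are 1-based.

i=1 j=1: 0<3, i++
i=2 j=1: 3==3 emit, i++,j++
i=3 j=2: 5<7, i++
i=4 j=2: 6<7, i++
i=5 j=2: 24>7, j++
i=5 j=3: 24>10, j++
i=5 j=4: 24>15, j++
i=5 j=5: 24>18, j++
i=5 j=6: 24>19, j++
i=5 j=7: 24>20, j++
i=5 j=8: 24==24 emit, i++,j++
i=6 j=9: 26==26 emit, i++,j++

12 moves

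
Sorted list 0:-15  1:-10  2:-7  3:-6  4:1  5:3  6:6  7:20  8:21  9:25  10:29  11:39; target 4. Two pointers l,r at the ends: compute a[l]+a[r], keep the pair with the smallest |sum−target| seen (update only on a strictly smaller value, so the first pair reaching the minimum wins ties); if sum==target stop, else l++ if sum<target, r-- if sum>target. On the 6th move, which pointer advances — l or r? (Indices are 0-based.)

l=0 r=11: -15+39=24 d=20 *, r--
l=0 r=10: -15+29=14 d=10 *, r--
l=0 r=9: -15+25=10 d=6 *, r--
l=0 r=8: -15+21=6 d=2 *, r--
l=0 r=7: -15+20=5 d=1 *, r--
l=0 r=6: -15+6=-9 d=13, l++

l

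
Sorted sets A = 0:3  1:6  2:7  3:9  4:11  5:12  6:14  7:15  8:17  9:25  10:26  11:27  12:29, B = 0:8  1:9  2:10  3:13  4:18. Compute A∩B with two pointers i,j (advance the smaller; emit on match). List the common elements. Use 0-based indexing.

intersection = [9]

[i=0,j=0] 3<8 → i++
[i=1,j=0] 6<8 → i++
[i=2,j=0] 7<8 → i++
[i=3,j=0] 9>8 → j++
[i=3,j=1] 9==9 emit → i++,j++
[i=4,j=2] 11>10 → j++
[i=4,j=3] 11<13 → i++
[i=5,j=3] 12<13 → i++
[i=6,j=3] 14>13 → j++
[i=6,j=4] 14<18 → i++
[i=7,j=4] 15<18 → i++
[i=8,j=4] 17<18 → i++
[i=9,j=4] 25>18 → j++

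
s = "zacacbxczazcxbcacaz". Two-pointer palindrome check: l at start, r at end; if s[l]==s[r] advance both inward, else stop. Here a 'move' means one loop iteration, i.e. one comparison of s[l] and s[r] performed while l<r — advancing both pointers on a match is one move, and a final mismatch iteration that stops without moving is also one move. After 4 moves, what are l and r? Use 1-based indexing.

[1,19] 'z'=='z' → l++,r--
[2,18] 'a'=='a' → l++,r--
[3,17] 'c'=='c' → l++,r--
[4,16] 'a'=='a' → l++,r--

l=5, r=15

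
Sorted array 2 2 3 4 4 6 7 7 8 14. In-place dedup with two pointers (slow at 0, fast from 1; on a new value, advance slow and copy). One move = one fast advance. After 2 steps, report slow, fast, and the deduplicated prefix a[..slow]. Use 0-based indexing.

slow=0 fast=1: a[fast]=2=a[slow] dup, fast++
slow=0 fast=2: a[fast]=3≠a[slow]=2 write a[1]=3, slow++,fast++

slow=1, fast=3, prefix=[2, 3]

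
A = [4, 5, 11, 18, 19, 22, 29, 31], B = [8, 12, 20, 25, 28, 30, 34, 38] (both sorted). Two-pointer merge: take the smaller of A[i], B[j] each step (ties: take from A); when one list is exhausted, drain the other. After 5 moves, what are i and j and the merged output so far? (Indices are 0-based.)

i=3, j=2, merged so far=[4, 5, 8, 11, 12]

i=0 j=0: A[i]=4<=B[j]=8 take 4, i++
i=1 j=0: A[i]=5<=B[j]=8 take 5, i++
i=2 j=0: A[i]=11>B[j]=8 take 8, j++
i=2 j=1: A[i]=11<=B[j]=12 take 11, i++
i=3 j=1: A[i]=18>B[j]=12 take 12, j++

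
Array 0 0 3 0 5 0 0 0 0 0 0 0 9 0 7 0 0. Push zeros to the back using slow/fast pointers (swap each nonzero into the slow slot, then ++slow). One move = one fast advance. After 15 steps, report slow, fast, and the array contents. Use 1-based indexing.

slow=5, fast=16, a=[3, 5, 9, 7, 0, 0, 0, 0, 0, 0, 0, 0, 0, 0, 0, 0, 0]

slow=1 fast=1: a[fast]=0, fast++
slow=1 fast=2: a[fast]=0, fast++
slow=1 fast=3: a[fast]=3≠0 swap→a[1]=3, slow++,fast++
slow=2 fast=4: a[fast]=0, fast++
slow=2 fast=5: a[fast]=5≠0 swap→a[2]=5, slow++,fast++
slow=3 fast=6: a[fast]=0, fast++
slow=3 fast=7: a[fast]=0, fast++
slow=3 fast=8: a[fast]=0, fast++
slow=3 fast=9: a[fast]=0, fast++
slow=3 fast=10: a[fast]=0, fast++
slow=3 fast=11: a[fast]=0, fast++
slow=3 fast=12: a[fast]=0, fast++
slow=3 fast=13: a[fast]=9≠0 swap→a[3]=9, slow++,fast++
slow=4 fast=14: a[fast]=0, fast++
slow=4 fast=15: a[fast]=7≠0 swap→a[4]=7, slow++,fast++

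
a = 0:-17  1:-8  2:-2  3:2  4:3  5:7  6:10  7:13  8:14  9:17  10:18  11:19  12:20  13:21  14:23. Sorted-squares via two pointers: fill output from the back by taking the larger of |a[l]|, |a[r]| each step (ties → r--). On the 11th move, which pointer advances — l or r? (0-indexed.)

l

l=0 r=14: |-17|<=|23| out[14]=529, r--
l=0 r=13: |-17|<=|21| out[13]=441, r--
l=0 r=12: |-17|<=|20| out[12]=400, r--
l=0 r=11: |-17|<=|19| out[11]=361, r--
l=0 r=10: |-17|<=|18| out[10]=324, r--
l=0 r=9: |-17|<=|17| out[9]=289, r--
l=0 r=8: |-17|>|14| out[8]=289, l++
l=1 r=8: |-8|<=|14| out[7]=196, r--
l=1 r=7: |-8|<=|13| out[6]=169, r--
l=1 r=6: |-8|<=|10| out[5]=100, r--
l=1 r=5: |-8|>|7| out[4]=64, l++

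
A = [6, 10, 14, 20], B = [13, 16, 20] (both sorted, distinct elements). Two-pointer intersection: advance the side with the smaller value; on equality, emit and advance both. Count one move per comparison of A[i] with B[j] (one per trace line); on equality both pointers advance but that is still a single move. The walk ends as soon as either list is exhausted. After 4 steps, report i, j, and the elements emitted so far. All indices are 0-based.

i=3, j=1, emitted=[]

i=0 j=0: 6<13, i++
i=1 j=0: 10<13, i++
i=2 j=0: 14>13, j++
i=2 j=1: 14<16, i++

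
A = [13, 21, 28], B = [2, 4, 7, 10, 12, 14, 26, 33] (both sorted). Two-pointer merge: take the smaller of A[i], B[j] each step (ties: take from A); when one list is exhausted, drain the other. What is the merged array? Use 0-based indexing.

[2, 4, 7, 10, 12, 13, 14, 21, 26, 28, 33]

[i=0,j=0] A[i]=13>B[j]=2 take 2 → j++
[i=0,j=1] A[i]=13>B[j]=4 take 4 → j++
[i=0,j=2] A[i]=13>B[j]=7 take 7 → j++
[i=0,j=3] A[i]=13>B[j]=10 take 10 → j++
[i=0,j=4] A[i]=13>B[j]=12 take 12 → j++
[i=0,j=5] A[i]=13<=B[j]=14 take 13 → i++
[i=1,j=5] A[i]=21>B[j]=14 take 14 → j++
[i=1,j=6] A[i]=21<=B[j]=26 take 21 → i++
[i=2,j=6] A[i]=28>B[j]=26 take 26 → j++
[i=2,j=7] A[i]=28<=B[j]=33 take 28 → i++
[i=3,j=7] A done, take B[j]=33 → j++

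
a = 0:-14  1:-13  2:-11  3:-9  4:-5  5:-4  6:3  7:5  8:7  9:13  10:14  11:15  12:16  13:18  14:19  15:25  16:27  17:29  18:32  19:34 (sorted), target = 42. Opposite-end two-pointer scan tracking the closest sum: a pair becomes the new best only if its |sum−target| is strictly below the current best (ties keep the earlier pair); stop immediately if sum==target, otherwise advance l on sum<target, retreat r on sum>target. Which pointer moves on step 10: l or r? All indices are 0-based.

[0,19] -14+34=20 d=22 * → l++
[1,19] -13+34=21 d=21 * → l++
[2,19] -11+34=23 d=19 * → l++
[3,19] -9+34=25 d=17 * → l++
[4,19] -5+34=29 d=13 * → l++
[5,19] -4+34=30 d=12 * → l++
[6,19] 3+34=37 d=5 * → l++
[7,19] 5+34=39 d=3 * → l++
[8,19] 7+34=41 d=1 * → l++
[9,19] 13+34=47 d=5 → r--

r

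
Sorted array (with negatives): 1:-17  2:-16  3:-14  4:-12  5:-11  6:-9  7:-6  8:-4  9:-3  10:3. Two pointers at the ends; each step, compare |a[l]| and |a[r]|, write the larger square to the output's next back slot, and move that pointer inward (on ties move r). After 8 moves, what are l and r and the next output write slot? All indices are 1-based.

[1,10] |-17|>|3| out[10]=289 → l++
[2,10] |-16|>|3| out[9]=256 → l++
[3,10] |-14|>|3| out[8]=196 → l++
[4,10] |-12|>|3| out[7]=144 → l++
[5,10] |-11|>|3| out[6]=121 → l++
[6,10] |-9|>|3| out[5]=81 → l++
[7,10] |-6|>|3| out[4]=36 → l++
[8,10] |-4|>|3| out[3]=16 → l++

l=9, r=10, next write slot=2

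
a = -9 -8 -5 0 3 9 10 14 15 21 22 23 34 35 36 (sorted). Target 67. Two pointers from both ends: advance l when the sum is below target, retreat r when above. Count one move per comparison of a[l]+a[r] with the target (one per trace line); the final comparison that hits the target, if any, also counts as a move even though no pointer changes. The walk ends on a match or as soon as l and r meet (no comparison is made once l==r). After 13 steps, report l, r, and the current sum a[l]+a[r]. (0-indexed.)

l=12, r=13, sum=69

[0,14] -9+36=27 <67 → l++
[1,14] -8+36=28 <67 → l++
[2,14] -5+36=31 <67 → l++
[3,14] 0+36=36 <67 → l++
[4,14] 3+36=39 <67 → l++
[5,14] 9+36=45 <67 → l++
[6,14] 10+36=46 <67 → l++
[7,14] 14+36=50 <67 → l++
[8,14] 15+36=51 <67 → l++
[9,14] 21+36=57 <67 → l++
[10,14] 22+36=58 <67 → l++
[11,14] 23+36=59 <67 → l++
[12,14] 34+36=70 >67 → r--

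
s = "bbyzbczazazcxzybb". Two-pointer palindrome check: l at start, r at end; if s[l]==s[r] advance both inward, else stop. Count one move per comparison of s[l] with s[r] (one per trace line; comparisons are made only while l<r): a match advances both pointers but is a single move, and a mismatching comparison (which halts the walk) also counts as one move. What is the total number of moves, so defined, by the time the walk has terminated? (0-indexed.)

5 moves

l=0 r=16: 'b'=='b', l++,r--
l=1 r=15: 'b'=='b', l++,r--
l=2 r=14: 'y'=='y', l++,r--
l=3 r=13: 'z'=='z', l++,r--
l=4 r=12: 'b'!='x', stop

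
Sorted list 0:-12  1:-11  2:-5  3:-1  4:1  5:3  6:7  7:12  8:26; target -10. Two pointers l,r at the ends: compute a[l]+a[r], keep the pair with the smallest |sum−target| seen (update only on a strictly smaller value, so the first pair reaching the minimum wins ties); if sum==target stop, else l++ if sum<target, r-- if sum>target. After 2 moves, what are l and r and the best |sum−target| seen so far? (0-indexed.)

[0,8] -12+26=14 d=24 * → r--
[0,7] -12+12=0 d=10 * → r--

l=0, r=6, best |Δ|=10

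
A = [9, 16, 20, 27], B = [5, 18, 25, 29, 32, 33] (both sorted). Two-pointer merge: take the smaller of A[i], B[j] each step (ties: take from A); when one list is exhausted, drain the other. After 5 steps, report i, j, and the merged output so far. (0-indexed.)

i=0 j=0: A[i]=9>B[j]=5 take 5, j++
i=0 j=1: A[i]=9<=B[j]=18 take 9, i++
i=1 j=1: A[i]=16<=B[j]=18 take 16, i++
i=2 j=1: A[i]=20>B[j]=18 take 18, j++
i=2 j=2: A[i]=20<=B[j]=25 take 20, i++

i=3, j=2, merged so far=[5, 9, 16, 18, 20]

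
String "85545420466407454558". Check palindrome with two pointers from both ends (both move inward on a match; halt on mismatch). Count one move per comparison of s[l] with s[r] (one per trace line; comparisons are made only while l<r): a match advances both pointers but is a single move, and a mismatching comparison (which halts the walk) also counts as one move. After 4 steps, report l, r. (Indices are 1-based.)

[1,20] '8'=='8' → l++,r--
[2,19] '5'=='5' → l++,r--
[3,18] '5'=='5' → l++,r--
[4,17] '4'=='4' → l++,r--

l=5, r=16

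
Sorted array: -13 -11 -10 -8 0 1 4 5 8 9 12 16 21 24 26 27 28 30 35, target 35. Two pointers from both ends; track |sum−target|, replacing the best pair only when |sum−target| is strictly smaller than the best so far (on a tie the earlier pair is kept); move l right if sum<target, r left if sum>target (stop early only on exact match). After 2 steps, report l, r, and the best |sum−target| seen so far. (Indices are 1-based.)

l=3, r=19, best |Δ|=11

[1,19] -13+35=22 d=13 * → l++
[2,19] -11+35=24 d=11 * → l++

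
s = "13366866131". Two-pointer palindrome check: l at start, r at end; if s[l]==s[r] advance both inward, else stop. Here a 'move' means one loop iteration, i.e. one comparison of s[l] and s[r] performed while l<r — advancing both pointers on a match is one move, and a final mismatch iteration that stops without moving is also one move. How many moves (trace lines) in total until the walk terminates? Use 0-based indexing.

l=0 r=10: '1'=='1', l++,r--
l=1 r=9: '3'=='3', l++,r--
l=2 r=8: '3'!='1', stop

3 moves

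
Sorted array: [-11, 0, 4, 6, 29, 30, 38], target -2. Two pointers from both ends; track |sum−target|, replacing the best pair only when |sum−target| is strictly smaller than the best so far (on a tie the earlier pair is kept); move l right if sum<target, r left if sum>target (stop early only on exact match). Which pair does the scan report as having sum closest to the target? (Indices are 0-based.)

pair (-11, 6) with sum -5 (|Δ|=3)

[0,6] -11+38=27 d=29 * → r--
[0,5] -11+30=19 d=21 * → r--
[0,4] -11+29=18 d=20 * → r--
[0,3] -11+6=-5 d=3 * → l++
[1,3] 0+6=6 d=8 → r--
[1,2] 0+4=4 d=6 → r--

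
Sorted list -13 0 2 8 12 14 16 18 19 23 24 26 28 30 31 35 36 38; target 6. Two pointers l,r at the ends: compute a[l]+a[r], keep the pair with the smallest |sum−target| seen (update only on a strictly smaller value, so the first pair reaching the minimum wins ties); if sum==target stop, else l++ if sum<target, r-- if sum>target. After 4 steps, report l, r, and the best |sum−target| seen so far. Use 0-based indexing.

[0,17] -13+38=25 d=19 * → r--
[0,16] -13+36=23 d=17 * → r--
[0,15] -13+35=22 d=16 * → r--
[0,14] -13+31=18 d=12 * → r--

l=0, r=13, best |Δ|=12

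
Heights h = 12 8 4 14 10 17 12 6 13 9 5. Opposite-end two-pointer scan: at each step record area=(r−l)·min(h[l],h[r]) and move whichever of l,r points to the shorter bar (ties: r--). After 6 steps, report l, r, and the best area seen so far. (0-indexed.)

[0,10] min(12,5)*10=50 best=50 * → r--
[0,9] min(12,9)*9=81 best=81 * → r--
[0,8] min(12,13)*8=96 best=96 * → l++
[1,8] min(8,13)*7=56 best=96 → l++
[2,8] min(4,13)*6=24 best=96 → l++
[3,8] min(14,13)*5=65 best=96 → r--

l=3, r=7, best area=96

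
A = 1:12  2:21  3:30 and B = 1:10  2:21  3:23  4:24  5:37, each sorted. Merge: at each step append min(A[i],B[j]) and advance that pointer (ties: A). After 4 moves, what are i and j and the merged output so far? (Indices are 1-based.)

[i=1,j=1] A[i]=12>B[j]=10 take 10 → j++
[i=1,j=2] A[i]=12<=B[j]=21 take 12 → i++
[i=2,j=2] A[i]=21<=B[j]=21 take 21 → i++
[i=3,j=2] A[i]=30>B[j]=21 take 21 → j++

i=3, j=3, merged so far=[10, 12, 21, 21]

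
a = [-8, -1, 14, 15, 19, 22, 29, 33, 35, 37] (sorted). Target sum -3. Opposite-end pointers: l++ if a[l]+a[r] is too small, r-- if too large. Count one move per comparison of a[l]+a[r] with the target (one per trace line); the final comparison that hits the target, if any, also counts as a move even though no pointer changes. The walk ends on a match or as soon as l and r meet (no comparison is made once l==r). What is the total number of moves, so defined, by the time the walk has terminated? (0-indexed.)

9 moves

l=0 r=9: -8+37=29 >-3, r--
l=0 r=8: -8+35=27 >-3, r--
l=0 r=7: -8+33=25 >-3, r--
l=0 r=6: -8+29=21 >-3, r--
l=0 r=5: -8+22=14 >-3, r--
l=0 r=4: -8+19=11 >-3, r--
l=0 r=3: -8+15=7 >-3, r--
l=0 r=2: -8+14=6 >-3, r--
l=0 r=1: -8+-1=-9 <-3, l++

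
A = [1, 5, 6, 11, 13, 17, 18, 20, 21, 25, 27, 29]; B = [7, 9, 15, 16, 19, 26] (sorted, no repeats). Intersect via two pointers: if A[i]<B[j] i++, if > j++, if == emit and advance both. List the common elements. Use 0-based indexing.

[i=0,j=0] 1<7 → i++
[i=1,j=0] 5<7 → i++
[i=2,j=0] 6<7 → i++
[i=3,j=0] 11>7 → j++
[i=3,j=1] 11>9 → j++
[i=3,j=2] 11<15 → i++
[i=4,j=2] 13<15 → i++
[i=5,j=2] 17>15 → j++
[i=5,j=3] 17>16 → j++
[i=5,j=4] 17<19 → i++
[i=6,j=4] 18<19 → i++
[i=7,j=4] 20>19 → j++
[i=7,j=5] 20<26 → i++
[i=8,j=5] 21<26 → i++
[i=9,j=5] 25<26 → i++
[i=10,j=5] 27>26 → j++

intersection = []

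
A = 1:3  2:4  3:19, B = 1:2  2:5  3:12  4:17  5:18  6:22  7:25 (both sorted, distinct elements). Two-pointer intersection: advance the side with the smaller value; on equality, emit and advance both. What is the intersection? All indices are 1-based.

i=1 j=1: 3>2, j++
i=1 j=2: 3<5, i++
i=2 j=2: 4<5, i++
i=3 j=2: 19>5, j++
i=3 j=3: 19>12, j++
i=3 j=4: 19>17, j++
i=3 j=5: 19>18, j++
i=3 j=6: 19<22, i++

intersection = []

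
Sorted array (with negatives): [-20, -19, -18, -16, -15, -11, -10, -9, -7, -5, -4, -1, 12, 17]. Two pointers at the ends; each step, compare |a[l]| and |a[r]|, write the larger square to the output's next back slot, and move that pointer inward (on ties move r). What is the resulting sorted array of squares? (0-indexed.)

[1, 16, 25, 49, 81, 100, 121, 144, 225, 256, 289, 324, 361, 400]

[0,13] |-20|>|17| out[13]=400 → l++
[1,13] |-19|>|17| out[12]=361 → l++
[2,13] |-18|>|17| out[11]=324 → l++
[3,13] |-16|<=|17| out[10]=289 → r--
[3,12] |-16|>|12| out[9]=256 → l++
[4,12] |-15|>|12| out[8]=225 → l++
[5,12] |-11|<=|12| out[7]=144 → r--
[5,11] |-11|>|-1| out[6]=121 → l++
[6,11] |-10|>|-1| out[5]=100 → l++
[7,11] |-9|>|-1| out[4]=81 → l++
[8,11] |-7|>|-1| out[3]=49 → l++
[9,11] |-5|>|-1| out[2]=25 → l++
[10,11] |-4|>|-1| out[1]=16 → l++
[11,11] |-1|<=|-1| out[0]=1 → r--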